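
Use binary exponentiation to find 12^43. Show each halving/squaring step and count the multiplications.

Computing 12^43 by squaring (build up from 12^1; each line after the first costs one multiplication):

12^1 = 12
12^2 = (12^1)^2 = 12^2 = 144
12^4 = (12^2)^2 = 144^2 = 20736
12^5 = 12 * 12^4 = 12 * 20736 = 248832
12^10 = (12^5)^2 = 248832^2 = 61917364224
12^20 = (12^10)^2 = 61917364224^2 = 3833759992447475122176
12^21 = 12 * 12^20 = 12 * 3833759992447475122176 = 46005119909369701466112
12^42 = (12^21)^2 = 46005119909369701466112^2 = 2116471057875484488839167999221661362284396544
12^43 = 12 * 12^42 = 12 * 2116471057875484488839167999221661362284396544 = 25397652694505813866070015990659936347412758528

Result: 25397652694505813866070015990659936347412758528
Multiplications needed: 8 (8 lines after 12^1)

12^43 = 25397652694505813866070015990659936347412758528. Using exponentiation by squaring, this requires 8 multiplications. The key idea: if the exponent is even, square the half-power; if odd, multiply by the base once.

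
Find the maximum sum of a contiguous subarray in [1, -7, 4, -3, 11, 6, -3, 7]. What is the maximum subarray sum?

Using Kadane's algorithm on [1, -7, 4, -3, 11, 6, -3, 7]:

Scanning through the array:
Position 1 (value -7): max_ending_here = -6, max_so_far = 1
Position 2 (value 4): max_ending_here = 4, max_so_far = 4
Position 3 (value -3): max_ending_here = 1, max_so_far = 4
Position 4 (value 11): max_ending_here = 12, max_so_far = 12
Position 5 (value 6): max_ending_here = 18, max_so_far = 18
Position 6 (value -3): max_ending_here = 15, max_so_far = 18
Position 7 (value 7): max_ending_here = 22, max_so_far = 22

Maximum subarray: [4, -3, 11, 6, -3, 7]
Maximum sum: 22

The maximum subarray is [4, -3, 11, 6, -3, 7] with sum 22. This subarray runs from index 2 to index 7.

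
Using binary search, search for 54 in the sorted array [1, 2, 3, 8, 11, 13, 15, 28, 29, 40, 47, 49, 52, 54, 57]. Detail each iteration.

Binary search for 54 in [1, 2, 3, 8, 11, 13, 15, 28, 29, 40, 47, 49, 52, 54, 57]:

lo=0, hi=14, mid=7, arr[mid]=28 -> 28 < 54, search right half
lo=8, hi=14, mid=11, arr[mid]=49 -> 49 < 54, search right half
lo=12, hi=14, mid=13, arr[mid]=54 -> Found target at index 13!

Binary search finds 54 at index 13 after 3 comparisons. The search repeatedly halves the search space by comparing with the middle element.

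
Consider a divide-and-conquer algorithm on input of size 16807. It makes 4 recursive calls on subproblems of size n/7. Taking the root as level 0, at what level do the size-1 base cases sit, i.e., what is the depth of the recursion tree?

For divide and conquer with division factor 7:

Problem sizes at each level:
Level 0: 16807
Level 1: 2401
Level 2: 343
Level 3: 49
Level 4: 7
Level 5: 1

The root is level 0 and the size-1 base case is level 5 (the tree spans levels 0 through 5, i.e. 6 levels counting the root), so the depth is the number of divisions: log_7(16807) = 5

The recursion tree depth is log_7(16807) = 5. At each level, the problem size is divided by 7, so it takes 5 divisions to reduce to a base case of size 1. The algorithm makes 4 recursive calls at each level.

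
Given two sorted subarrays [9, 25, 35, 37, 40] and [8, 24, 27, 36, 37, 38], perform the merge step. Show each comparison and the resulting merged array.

Merging process:

Compare 9 vs 8: take 8 from right. Merged: [8]
Compare 9 vs 24: take 9 from left. Merged: [8, 9]
Compare 25 vs 24: take 24 from right. Merged: [8, 9, 24]
Compare 25 vs 27: take 25 from left. Merged: [8, 9, 24, 25]
Compare 35 vs 27: take 27 from right. Merged: [8, 9, 24, 25, 27]
Compare 35 vs 36: take 35 from left. Merged: [8, 9, 24, 25, 27, 35]
Compare 37 vs 36: take 36 from right. Merged: [8, 9, 24, 25, 27, 35, 36]
Compare 37 vs 37: take 37 from left. Merged: [8, 9, 24, 25, 27, 35, 36, 37]
Compare 40 vs 37: take 37 from right. Merged: [8, 9, 24, 25, 27, 35, 36, 37, 37]
Compare 40 vs 38: take 38 from right. Merged: [8, 9, 24, 25, 27, 35, 36, 37, 37, 38]
Append remaining from left: [40]. Merged: [8, 9, 24, 25, 27, 35, 36, 37, 37, 38, 40]

Final merged array: [8, 9, 24, 25, 27, 35, 36, 37, 37, 38, 40]
Total comparisons: 10

The merged array is [8, 9, 24, 25, 27, 35, 36, 37, 37, 38, 40], requiring 10 comparisons. The merge step runs in O(n) time where n is the total number of elements.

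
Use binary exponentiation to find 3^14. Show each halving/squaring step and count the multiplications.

Computing 3^14 by squaring (build up from 3^1; each line after the first costs one multiplication):

3^1 = 3
3^2 = (3^1)^2 = 3^2 = 9
3^3 = 3 * 3^2 = 3 * 9 = 27
3^6 = (3^3)^2 = 27^2 = 729
3^7 = 3 * 3^6 = 3 * 729 = 2187
3^14 = (3^7)^2 = 2187^2 = 4782969

Result: 4782969
Multiplications needed: 5 (5 lines after 3^1)

3^14 = 4782969. Using exponentiation by squaring, this requires 5 multiplications. The key idea: if the exponent is even, square the half-power; if odd, multiply by the base once.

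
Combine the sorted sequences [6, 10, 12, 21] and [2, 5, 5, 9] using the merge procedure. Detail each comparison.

Merging process:

Compare 6 vs 2: take 2 from right. Merged: [2]
Compare 6 vs 5: take 5 from right. Merged: [2, 5]
Compare 6 vs 5: take 5 from right. Merged: [2, 5, 5]
Compare 6 vs 9: take 6 from left. Merged: [2, 5, 5, 6]
Compare 10 vs 9: take 9 from right. Merged: [2, 5, 5, 6, 9]
Append remaining from left: [10, 12, 21]. Merged: [2, 5, 5, 6, 9, 10, 12, 21]

Final merged array: [2, 5, 5, 6, 9, 10, 12, 21]
Total comparisons: 5

The merged array is [2, 5, 5, 6, 9, 10, 12, 21], requiring 5 comparisons. The merge step runs in O(n) time where n is the total number of elements.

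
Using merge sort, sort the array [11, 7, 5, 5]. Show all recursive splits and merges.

Merge sort trace:

Split: [11, 7, 5, 5] -> [11, 7] and [5, 5]
  Split: [11, 7] -> [11] and [7]
  Merge: [11] + [7] -> [7, 11]
  Split: [5, 5] -> [5] and [5]
  Merge: [5] + [5] -> [5, 5]
Merge: [7, 11] + [5, 5] -> [5, 5, 7, 11]

Final sorted array: [5, 5, 7, 11]

The merge sort proceeds by recursively splitting the array and merging sorted halves.
After all merges, the sorted array is [5, 5, 7, 11].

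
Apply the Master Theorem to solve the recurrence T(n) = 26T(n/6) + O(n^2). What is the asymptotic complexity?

Master Theorem for T(n) = 26T(n/6) + O(n^2):

a = 26, b = 6, c = 2
log_b(a) = log_6(26) = 1.8184

Case 3: c = 2 > log_6(26) = 1.8184
T(n) = O(n^2) = O(n^2)

For T(n) = 26T(n/6) + O(n^2): log_6(26) = 1.8184. This is Case 3 of the Master Theorem (c > log_b(a), work dominated by root), giving O(n^2).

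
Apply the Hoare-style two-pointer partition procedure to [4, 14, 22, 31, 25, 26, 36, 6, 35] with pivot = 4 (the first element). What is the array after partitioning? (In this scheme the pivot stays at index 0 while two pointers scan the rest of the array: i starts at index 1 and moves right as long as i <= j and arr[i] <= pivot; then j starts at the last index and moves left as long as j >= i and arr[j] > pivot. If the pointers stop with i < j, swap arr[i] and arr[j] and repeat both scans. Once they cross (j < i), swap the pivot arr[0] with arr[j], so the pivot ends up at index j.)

Hoare-style two-pointer partition with pivot = 4:

Initial array: [4, 14, 22, 31, 25, 26, 36, 6, 35]

Pointers start at i = 1, j = 8.
i ends at 1, j ends at 0: the pointers have crossed (j < i), so scanning stops.

j = 0, so swapping arr[0] with arr[j] leaves the pivot at position 0: [4, 14, 22, 31, 25, 26, 36, 6, 35]
Pivot position: 0

After partitioning with pivot 4, the array becomes [4, 14, 22, 31, 25, 26, 36, 6, 35]. The pivot is placed at index 0. All elements to the left of the pivot are <= 4, and all elements to the right are > 4.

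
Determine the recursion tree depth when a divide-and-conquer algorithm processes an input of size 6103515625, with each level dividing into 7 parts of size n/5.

For divide and conquer with division factor 5:

Problem sizes at each level:
Level 0: 6103515625
Level 1: 1220703125
Level 2: 244140625
Level 3: 48828125
Level 4: 9765625
Level 5: 1953125
Level 6: 390625
Level 7: 78125
Level 8: 15625
Level 9: 3125
Level 10: 625
Level 11: 125
Level 12: 25
Level 13: 5
Level 14: 1

The root is level 0 and the size-1 base case is level 14 (the tree spans levels 0 through 14, i.e. 15 levels counting the root), so the depth is the number of divisions: log_5(6103515625) = 14

The recursion tree depth is log_5(6103515625) = 14. At each level, the problem size is divided by 5, so it takes 14 divisions to reduce to a base case of size 1. The algorithm makes 7 recursive calls at each level.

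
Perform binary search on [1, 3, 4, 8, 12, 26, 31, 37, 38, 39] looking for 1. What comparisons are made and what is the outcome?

Binary search for 1 in [1, 3, 4, 8, 12, 26, 31, 37, 38, 39]:

lo=0, hi=9, mid=4, arr[mid]=12 -> 12 > 1, search left half
lo=0, hi=3, mid=1, arr[mid]=3 -> 3 > 1, search left half
lo=0, hi=0, mid=0, arr[mid]=1 -> Found target at index 0!

Binary search finds 1 at index 0 after 3 comparisons. The search repeatedly halves the search space by comparing with the middle element.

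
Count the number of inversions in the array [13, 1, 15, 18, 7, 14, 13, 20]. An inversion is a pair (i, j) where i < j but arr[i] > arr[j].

Finding inversions in [13, 1, 15, 18, 7, 14, 13, 20]:

(0, 1): arr[0]=13 > arr[1]=1
(0, 4): arr[0]=13 > arr[4]=7
(2, 4): arr[2]=15 > arr[4]=7
(2, 5): arr[2]=15 > arr[5]=14
(2, 6): arr[2]=15 > arr[6]=13
(3, 4): arr[3]=18 > arr[4]=7
(3, 5): arr[3]=18 > arr[5]=14
(3, 6): arr[3]=18 > arr[6]=13
(5, 6): arr[5]=14 > arr[6]=13

Total inversions: 9

The array has 9 inversion(s): (0,1), (0,4), (2,4), (2,5), (2,6), (3,4), (3,5), (3,6), (5,6). Each pair (i,j) satisfies i < j and arr[i] > arr[j].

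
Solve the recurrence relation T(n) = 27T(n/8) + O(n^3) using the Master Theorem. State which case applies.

Master Theorem for T(n) = 27T(n/8) + O(n^3):

a = 27, b = 8, c = 3
log_b(a) = log_8(27) = 1.5850

Case 3: c = 3 > log_8(27) = 1.5850
T(n) = O(n^3) = O(n^3)

For T(n) = 27T(n/8) + O(n^3): log_8(27) = 1.5850. This is Case 3 of the Master Theorem (c > log_b(a), work dominated by root), giving O(n^3).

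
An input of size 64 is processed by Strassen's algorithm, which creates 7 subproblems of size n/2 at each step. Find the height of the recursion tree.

For divide and conquer with division factor 2:

Problem sizes at each level:
Level 0: 64
Level 1: 32
Level 2: 16
Level 3: 8
Level 4: 4
Level 5: 2
Level 6: 1

The root is level 0 and the size-1 base case is level 6 (the tree spans levels 0 through 6, i.e. 7 levels counting the root), so the depth is the number of divisions: log_2(64) = 6

The recursion tree depth is log_2(64) = 6. At each level, the problem size is divided by 2, so it takes 6 divisions to reduce to a base case of size 1. The algorithm makes 7 recursive calls at each level.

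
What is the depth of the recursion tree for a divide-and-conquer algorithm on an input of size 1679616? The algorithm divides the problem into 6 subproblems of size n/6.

For divide and conquer with division factor 6:

Problem sizes at each level:
Level 0: 1679616
Level 1: 279936
Level 2: 46656
Level 3: 7776
Level 4: 1296
Level 5: 216
Level 6: 36
Level 7: 6
Level 8: 1

The root is level 0 and the size-1 base case is level 8 (the tree spans levels 0 through 8, i.e. 9 levels counting the root), so the depth is the number of divisions: log_6(1679616) = 8

The recursion tree depth is log_6(1679616) = 8. At each level, the problem size is divided by 6, so it takes 8 divisions to reduce to a base case of size 1. The algorithm makes 6 recursive calls at each level.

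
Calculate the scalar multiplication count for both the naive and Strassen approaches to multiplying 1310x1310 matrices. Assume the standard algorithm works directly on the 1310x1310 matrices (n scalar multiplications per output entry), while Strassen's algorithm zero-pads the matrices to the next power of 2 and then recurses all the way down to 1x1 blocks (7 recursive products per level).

Matrix multiplication for 1310x1310 matrices:

Strassen's algorithm requires power-of-2 dimensions. Pad 1310x1310 to 2048x2048 (next power of 2).

Standard algorithm: 1310^3 = 2248091000 multiplications
Strassen's algorithm: 7^(log2(2048)) = 7^11 = 1977326743 multiplications
Savings: 2248091000 - 1977326743 = 270764257 multiplications

Standard: 2248091000 multiplications (1310^3). Strassen: 1977326743 multiplications (7^11, after padding to 2048x2048). Strassen reduces 8 recursive multiplications to 7 at each level.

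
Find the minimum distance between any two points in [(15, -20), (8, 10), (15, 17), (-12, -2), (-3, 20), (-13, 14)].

Computing all pairwise distances among 6 points:

d((15, -20), (8, 10)) = 30.8058
d((15, -20), (15, 17)) = 37.0
d((15, -20), (-12, -2)) = 32.45
d((15, -20), (-3, 20)) = 43.8634
d((15, -20), (-13, 14)) = 44.0454
d((8, 10), (15, 17)) = 9.8995 <-- minimum
d((8, 10), (-12, -2)) = 23.3238
d((8, 10), (-3, 20)) = 14.8661
d((8, 10), (-13, 14)) = 21.3776
d((15, 17), (-12, -2)) = 33.0151
d((15, 17), (-3, 20)) = 18.2483
d((15, 17), (-13, 14)) = 28.1603
d((-12, -2), (-3, 20)) = 23.7697
d((-12, -2), (-13, 14)) = 16.0312
d((-3, 20), (-13, 14)) = 11.6619

Closest pair: (8, 10) and (15, 17) with distance 9.8995

The closest pair is (8, 10) and (15, 17) with Euclidean distance 9.8995. For 6 points, brute-force pairwise comparison is shown above. For large n, the divide-and-conquer algorithm (sort by x, recurse on halves, check the dividing strip) achieves O(n log n).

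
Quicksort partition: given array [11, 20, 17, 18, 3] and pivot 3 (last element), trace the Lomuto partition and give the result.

Lomuto partition with pivot = 3:

Initial array: [11, 20, 17, 18, 3]

arr[0]=11 > 3: no swap
arr[1]=20 > 3: no swap
arr[2]=17 > 3: no swap
arr[3]=18 > 3: no swap

Place pivot at position 0: [3, 20, 17, 18, 11]
Pivot position: 0

After partitioning with pivot 3, the array becomes [3, 20, 17, 18, 11]. The pivot is placed at index 0. All elements to the left of the pivot are <= 3, and all elements to the right are > 3.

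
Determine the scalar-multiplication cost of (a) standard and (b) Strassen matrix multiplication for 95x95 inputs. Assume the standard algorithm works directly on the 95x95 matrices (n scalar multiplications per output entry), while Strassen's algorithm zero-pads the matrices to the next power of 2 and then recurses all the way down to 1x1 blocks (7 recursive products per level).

Matrix multiplication for 95x95 matrices:

Strassen's algorithm requires power-of-2 dimensions. Pad 95x95 to 128x128 (next power of 2).

Standard algorithm: 95^3 = 857375 multiplications
Strassen's algorithm: 7^(log2(128)) = 7^7 = 823543 multiplications
Savings: 857375 - 823543 = 33832 multiplications

Standard: 857375 multiplications (95^3). Strassen: 823543 multiplications (7^7, after padding to 128x128). Strassen reduces 8 recursive multiplications to 7 at each level.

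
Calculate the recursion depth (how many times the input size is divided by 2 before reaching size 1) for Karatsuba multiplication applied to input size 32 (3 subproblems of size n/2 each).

For divide and conquer with division factor 2:

Problem sizes at each level:
Level 0: 32
Level 1: 16
Level 2: 8
Level 3: 4
Level 4: 2
Level 5: 1

The root is level 0 and the size-1 base case is level 5 (the tree spans levels 0 through 5, i.e. 6 levels counting the root), so the depth is the number of divisions: log_2(32) = 5

The recursion tree depth is log_2(32) = 5. At each level, the problem size is divided by 2, so it takes 5 divisions to reduce to a base case of size 1. The algorithm makes 3 recursive calls at each level.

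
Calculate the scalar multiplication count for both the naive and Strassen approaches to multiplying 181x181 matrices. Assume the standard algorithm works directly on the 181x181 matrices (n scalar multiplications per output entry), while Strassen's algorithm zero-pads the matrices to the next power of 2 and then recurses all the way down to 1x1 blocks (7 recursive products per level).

Matrix multiplication for 181x181 matrices:

Strassen's algorithm requires power-of-2 dimensions. Pad 181x181 to 256x256 (next power of 2).

Standard algorithm: 181^3 = 5929741 multiplications
Strassen's algorithm: 7^(log2(256)) = 7^8 = 5764801 multiplications
Savings: 5929741 - 5764801 = 164940 multiplications

Standard: 5929741 multiplications (181^3). Strassen: 5764801 multiplications (7^8, after padding to 256x256). Strassen reduces 8 recursive multiplications to 7 at each level.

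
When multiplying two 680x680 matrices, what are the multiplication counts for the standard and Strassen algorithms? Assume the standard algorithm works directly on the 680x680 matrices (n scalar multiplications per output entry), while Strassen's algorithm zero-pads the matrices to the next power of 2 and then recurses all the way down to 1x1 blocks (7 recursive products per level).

Matrix multiplication for 680x680 matrices:

Strassen's algorithm requires power-of-2 dimensions. Pad 680x680 to 1024x1024 (next power of 2).

Standard algorithm: 680^3 = 314432000 multiplications
Strassen's algorithm: 7^(log2(1024)) = 7^10 = 282475249 multiplications
Savings: 314432000 - 282475249 = 31956751 multiplications

Standard: 314432000 multiplications (680^3). Strassen: 282475249 multiplications (7^10, after padding to 1024x1024). Strassen reduces 8 recursive multiplications to 7 at each level.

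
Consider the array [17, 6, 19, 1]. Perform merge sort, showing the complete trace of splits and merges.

Merge sort trace:

Split: [17, 6, 19, 1] -> [17, 6] and [19, 1]
  Split: [17, 6] -> [17] and [6]
  Merge: [17] + [6] -> [6, 17]
  Split: [19, 1] -> [19] and [1]
  Merge: [19] + [1] -> [1, 19]
Merge: [6, 17] + [1, 19] -> [1, 6, 17, 19]

Final sorted array: [1, 6, 17, 19]

The merge sort proceeds by recursively splitting the array and merging sorted halves.
After all merges, the sorted array is [1, 6, 17, 19].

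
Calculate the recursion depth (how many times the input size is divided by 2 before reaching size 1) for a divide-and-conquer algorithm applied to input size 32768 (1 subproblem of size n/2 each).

For divide and conquer with division factor 2:

Problem sizes at each level:
Level 0: 32768
Level 1: 16384
Level 2: 8192
Level 3: 4096
Level 4: 2048
Level 5: 1024
Level 6: 512
Level 7: 256
Level 8: 128
Level 9: 64
Level 10: 32
Level 11: 16
Level 12: 8
Level 13: 4
Level 14: 2
Level 15: 1

The root is level 0 and the size-1 base case is level 15 (the tree spans levels 0 through 15, i.e. 16 levels counting the root), so the depth is the number of divisions: log_2(32768) = 15

The recursion tree depth is log_2(32768) = 15. At each level, the problem size is divided by 2, so it takes 15 divisions to reduce to a base case of size 1. The algorithm makes 1 recursive call at each level.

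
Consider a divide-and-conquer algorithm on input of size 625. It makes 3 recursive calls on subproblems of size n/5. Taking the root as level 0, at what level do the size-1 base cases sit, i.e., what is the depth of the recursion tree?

For divide and conquer with division factor 5:

Problem sizes at each level:
Level 0: 625
Level 1: 125
Level 2: 25
Level 3: 5
Level 4: 1

The root is level 0 and the size-1 base case is level 4 (the tree spans levels 0 through 4, i.e. 5 levels counting the root), so the depth is the number of divisions: log_5(625) = 4

The recursion tree depth is log_5(625) = 4. At each level, the problem size is divided by 5, so it takes 4 divisions to reduce to a base case of size 1. The algorithm makes 3 recursive calls at each level.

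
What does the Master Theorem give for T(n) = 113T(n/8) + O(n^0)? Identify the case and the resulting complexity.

Master Theorem for T(n) = 113T(n/8) + O(n^0):

a = 113, b = 8, c = 0
log_b(a) = log_8(113) = 2.2734

Case 1: c = 0 < log_8(113) = 2.2734
T(n) = O(n^(log_8 113))

For T(n) = 113T(n/8) + O(n^0): log_8(113) = 2.2734. This is Case 1 of the Master Theorem (c < log_b(a), work dominated by leaves), giving O(n^(log_8 113)).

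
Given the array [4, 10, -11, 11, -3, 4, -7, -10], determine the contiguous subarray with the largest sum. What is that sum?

Using Kadane's algorithm on [4, 10, -11, 11, -3, 4, -7, -10]:

Scanning through the array:
Position 1 (value 10): max_ending_here = 14, max_so_far = 14
Position 2 (value -11): max_ending_here = 3, max_so_far = 14
Position 3 (value 11): max_ending_here = 14, max_so_far = 14
Position 4 (value -3): max_ending_here = 11, max_so_far = 14
Position 5 (value 4): max_ending_here = 15, max_so_far = 15
Position 6 (value -7): max_ending_here = 8, max_so_far = 15
Position 7 (value -10): max_ending_here = -2, max_so_far = 15

Maximum subarray: [4, 10, -11, 11, -3, 4]
Maximum sum: 15

The maximum subarray is [4, 10, -11, 11, -3, 4] with sum 15. This subarray runs from index 0 to index 5.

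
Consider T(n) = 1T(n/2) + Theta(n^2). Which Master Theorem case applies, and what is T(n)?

Master Theorem for T(n) = 1T(n/2) + O(n^2):

a = 1, b = 2, c = 2
log_b(a) = log_2(1) = 0.0000

Case 3: c = 2 > log_2(1) = 0.0000
T(n) = O(n^2) = O(n^2)

For T(n) = 1T(n/2) + O(n^2): log_2(1) = 0.0000. This is Case 3 of the Master Theorem (c > log_b(a), work dominated by root), giving O(n^2).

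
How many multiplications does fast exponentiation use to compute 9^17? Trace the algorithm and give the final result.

Computing 9^17 by squaring (build up from 9^1; each line after the first costs one multiplication):

9^1 = 9
9^2 = (9^1)^2 = 9^2 = 81
9^4 = (9^2)^2 = 81^2 = 6561
9^8 = (9^4)^2 = 6561^2 = 43046721
9^16 = (9^8)^2 = 43046721^2 = 1853020188851841
9^17 = 9 * 9^16 = 9 * 1853020188851841 = 16677181699666569

Result: 16677181699666569
Multiplications needed: 5 (5 lines after 9^1)

9^17 = 16677181699666569. Using exponentiation by squaring, this requires 5 multiplications. The key idea: if the exponent is even, square the half-power; if odd, multiply by the base once.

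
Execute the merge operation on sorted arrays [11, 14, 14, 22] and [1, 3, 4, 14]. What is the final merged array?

Merging process:

Compare 11 vs 1: take 1 from right. Merged: [1]
Compare 11 vs 3: take 3 from right. Merged: [1, 3]
Compare 11 vs 4: take 4 from right. Merged: [1, 3, 4]
Compare 11 vs 14: take 11 from left. Merged: [1, 3, 4, 11]
Compare 14 vs 14: take 14 from left. Merged: [1, 3, 4, 11, 14]
Compare 14 vs 14: take 14 from left. Merged: [1, 3, 4, 11, 14, 14]
Compare 22 vs 14: take 14 from right. Merged: [1, 3, 4, 11, 14, 14, 14]
Append remaining from left: [22]. Merged: [1, 3, 4, 11, 14, 14, 14, 22]

Final merged array: [1, 3, 4, 11, 14, 14, 14, 22]
Total comparisons: 7

The merged array is [1, 3, 4, 11, 14, 14, 14, 22], requiring 7 comparisons. The merge step runs in O(n) time where n is the total number of elements.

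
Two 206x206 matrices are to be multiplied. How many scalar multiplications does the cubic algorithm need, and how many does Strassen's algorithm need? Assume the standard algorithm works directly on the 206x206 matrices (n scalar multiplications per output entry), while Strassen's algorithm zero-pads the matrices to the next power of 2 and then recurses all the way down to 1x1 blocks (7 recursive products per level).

Matrix multiplication for 206x206 matrices:

Strassen's algorithm requires power-of-2 dimensions. Pad 206x206 to 256x256 (next power of 2).

Standard algorithm: 206^3 = 8741816 multiplications
Strassen's algorithm: 7^(log2(256)) = 7^8 = 5764801 multiplications
Savings: 8741816 - 5764801 = 2977015 multiplications

Standard: 8741816 multiplications (206^3). Strassen: 5764801 multiplications (7^8, after padding to 256x256). Strassen reduces 8 recursive multiplications to 7 at each level.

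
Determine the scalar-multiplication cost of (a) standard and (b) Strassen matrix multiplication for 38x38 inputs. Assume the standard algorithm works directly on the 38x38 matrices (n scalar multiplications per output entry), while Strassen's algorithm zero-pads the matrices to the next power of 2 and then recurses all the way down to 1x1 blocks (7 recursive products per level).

Matrix multiplication for 38x38 matrices:

Strassen's algorithm requires power-of-2 dimensions. Pad 38x38 to 64x64 (next power of 2).

Standard algorithm: 38^3 = 54872 multiplications
Strassen's algorithm: 7^(log2(64)) = 7^6 = 117649 multiplications
Difference: 54872 - 117649 = -62777 (Strassen uses MORE here due to padding overhead — for small or just-over-power-of-2 n, padding can outweigh the per-level savings)

Standard: 54872 multiplications (38^3). Strassen: 117649 multiplications (7^6, after padding to 64x64). Strassen reduces 8 recursive multiplications to 7 at each level.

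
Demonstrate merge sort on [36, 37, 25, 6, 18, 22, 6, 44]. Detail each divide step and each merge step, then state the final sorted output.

Merge sort trace:

Split: [36, 37, 25, 6, 18, 22, 6, 44] -> [36, 37, 25, 6] and [18, 22, 6, 44]
  Split: [36, 37, 25, 6] -> [36, 37] and [25, 6]
    Split: [36, 37] -> [36] and [37]
    Merge: [36] + [37] -> [36, 37]
    Split: [25, 6] -> [25] and [6]
    Merge: [25] + [6] -> [6, 25]
  Merge: [36, 37] + [6, 25] -> [6, 25, 36, 37]
  Split: [18, 22, 6, 44] -> [18, 22] and [6, 44]
    Split: [18, 22] -> [18] and [22]
    Merge: [18] + [22] -> [18, 22]
    Split: [6, 44] -> [6] and [44]
    Merge: [6] + [44] -> [6, 44]
  Merge: [18, 22] + [6, 44] -> [6, 18, 22, 44]
Merge: [6, 25, 36, 37] + [6, 18, 22, 44] -> [6, 6, 18, 22, 25, 36, 37, 44]

Final sorted array: [6, 6, 18, 22, 25, 36, 37, 44]

The merge sort proceeds by recursively splitting the array and merging sorted halves.
After all merges, the sorted array is [6, 6, 18, 22, 25, 36, 37, 44].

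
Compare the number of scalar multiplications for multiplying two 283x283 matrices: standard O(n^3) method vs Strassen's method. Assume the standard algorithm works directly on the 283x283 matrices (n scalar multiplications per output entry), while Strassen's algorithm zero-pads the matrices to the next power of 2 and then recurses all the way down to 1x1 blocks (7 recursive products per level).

Matrix multiplication for 283x283 matrices:

Strassen's algorithm requires power-of-2 dimensions. Pad 283x283 to 512x512 (next power of 2).

Standard algorithm: 283^3 = 22665187 multiplications
Strassen's algorithm: 7^(log2(512)) = 7^9 = 40353607 multiplications
Difference: 22665187 - 40353607 = -17688420 (Strassen uses MORE here due to padding overhead — for small or just-over-power-of-2 n, padding can outweigh the per-level savings)

Standard: 22665187 multiplications (283^3). Strassen: 40353607 multiplications (7^9, after padding to 512x512). Strassen reduces 8 recursive multiplications to 7 at each level.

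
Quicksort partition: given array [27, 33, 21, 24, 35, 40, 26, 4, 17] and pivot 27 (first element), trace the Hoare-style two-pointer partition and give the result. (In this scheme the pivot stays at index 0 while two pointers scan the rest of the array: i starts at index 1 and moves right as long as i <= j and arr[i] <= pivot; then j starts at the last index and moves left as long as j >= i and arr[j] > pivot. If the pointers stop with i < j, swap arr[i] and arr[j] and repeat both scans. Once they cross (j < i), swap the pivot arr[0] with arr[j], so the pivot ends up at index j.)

Hoare-style two-pointer partition with pivot = 27:

Initial array: [27, 33, 21, 24, 35, 40, 26, 4, 17]

Pointers start at i = 1, j = 8.
i stops at index 1 (arr[1]=33 > 27), j stops at index 8 (arr[8]=17 <= 27): swap arr[1] and arr[8], array becomes [27, 17, 21, 24, 35, 40, 26, 4, 33]
i stops at index 4 (arr[4]=35 > 27), j stops at index 7 (arr[7]=4 <= 27): swap arr[4] and arr[7], array becomes [27, 17, 21, 24, 4, 40, 26, 35, 33]
i stops at index 5 (arr[5]=40 > 27), j stops at index 6 (arr[6]=26 <= 27): swap arr[5] and arr[6], array becomes [27, 17, 21, 24, 4, 26, 40, 35, 33]
i ends at 6, j ends at 5: the pointers have crossed (j < i), so scanning stops.

Swap pivot arr[0] with arr[5] to place pivot at position 5: [26, 17, 21, 24, 4, 27, 40, 35, 33]
Pivot position: 5

After partitioning with pivot 27, the array becomes [26, 17, 21, 24, 4, 27, 40, 35, 33]. The pivot is placed at index 5. All elements to the left of the pivot are <= 27, and all elements to the right are > 27.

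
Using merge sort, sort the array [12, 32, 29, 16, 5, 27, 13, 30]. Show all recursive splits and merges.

Merge sort trace:

Split: [12, 32, 29, 16, 5, 27, 13, 30] -> [12, 32, 29, 16] and [5, 27, 13, 30]
  Split: [12, 32, 29, 16] -> [12, 32] and [29, 16]
    Split: [12, 32] -> [12] and [32]
    Merge: [12] + [32] -> [12, 32]
    Split: [29, 16] -> [29] and [16]
    Merge: [29] + [16] -> [16, 29]
  Merge: [12, 32] + [16, 29] -> [12, 16, 29, 32]
  Split: [5, 27, 13, 30] -> [5, 27] and [13, 30]
    Split: [5, 27] -> [5] and [27]
    Merge: [5] + [27] -> [5, 27]
    Split: [13, 30] -> [13] and [30]
    Merge: [13] + [30] -> [13, 30]
  Merge: [5, 27] + [13, 30] -> [5, 13, 27, 30]
Merge: [12, 16, 29, 32] + [5, 13, 27, 30] -> [5, 12, 13, 16, 27, 29, 30, 32]

Final sorted array: [5, 12, 13, 16, 27, 29, 30, 32]

The merge sort proceeds by recursively splitting the array and merging sorted halves.
After all merges, the sorted array is [5, 12, 13, 16, 27, 29, 30, 32].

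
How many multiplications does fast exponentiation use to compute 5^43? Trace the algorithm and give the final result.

Computing 5^43 by squaring (build up from 5^1; each line after the first costs one multiplication):

5^1 = 5
5^2 = (5^1)^2 = 5^2 = 25
5^4 = (5^2)^2 = 25^2 = 625
5^5 = 5 * 5^4 = 5 * 625 = 3125
5^10 = (5^5)^2 = 3125^2 = 9765625
5^20 = (5^10)^2 = 9765625^2 = 95367431640625
5^21 = 5 * 5^20 = 5 * 95367431640625 = 476837158203125
5^42 = (5^21)^2 = 476837158203125^2 = 227373675443232059478759765625
5^43 = 5 * 5^42 = 5 * 227373675443232059478759765625 = 1136868377216160297393798828125

Result: 1136868377216160297393798828125
Multiplications needed: 8 (8 lines after 5^1)

5^43 = 1136868377216160297393798828125. Using exponentiation by squaring, this requires 8 multiplications. The key idea: if the exponent is even, square the half-power; if odd, multiply by the base once.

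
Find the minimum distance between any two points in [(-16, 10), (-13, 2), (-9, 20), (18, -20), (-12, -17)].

Computing all pairwise distances among 5 points:

d((-16, 10), (-13, 2)) = 8.544 <-- minimum
d((-16, 10), (-9, 20)) = 12.2066
d((-16, 10), (18, -20)) = 45.3431
d((-16, 10), (-12, -17)) = 27.2947
d((-13, 2), (-9, 20)) = 18.4391
d((-13, 2), (18, -20)) = 38.0132
d((-13, 2), (-12, -17)) = 19.0263
d((-9, 20), (18, -20)) = 48.2597
d((-9, 20), (-12, -17)) = 37.1214
d((18, -20), (-12, -17)) = 30.1496

Closest pair: (-16, 10) and (-13, 2) with distance 8.544

The closest pair is (-16, 10) and (-13, 2) with Euclidean distance 8.544. For 5 points, brute-force pairwise comparison is shown above. For large n, the divide-and-conquer algorithm (sort by x, recurse on halves, check the dividing strip) achieves O(n log n).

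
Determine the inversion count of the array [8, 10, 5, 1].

Finding inversions in [8, 10, 5, 1]:

(0, 2): arr[0]=8 > arr[2]=5
(0, 3): arr[0]=8 > arr[3]=1
(1, 2): arr[1]=10 > arr[2]=5
(1, 3): arr[1]=10 > arr[3]=1
(2, 3): arr[2]=5 > arr[3]=1

Total inversions: 5

The array has 5 inversion(s): (0,2), (0,3), (1,2), (1,3), (2,3). Each pair (i,j) satisfies i < j and arr[i] > arr[j].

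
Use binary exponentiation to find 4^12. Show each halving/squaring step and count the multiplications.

Computing 4^12 by squaring (build up from 4^1; each line after the first costs one multiplication):

4^1 = 4
4^2 = (4^1)^2 = 4^2 = 16
4^3 = 4 * 4^2 = 4 * 16 = 64
4^6 = (4^3)^2 = 64^2 = 4096
4^12 = (4^6)^2 = 4096^2 = 16777216

Result: 16777216
Multiplications needed: 4 (4 lines after 4^1)

4^12 = 16777216. Using exponentiation by squaring, this requires 4 multiplications. The key idea: if the exponent is even, square the half-power; if odd, multiply by the base once.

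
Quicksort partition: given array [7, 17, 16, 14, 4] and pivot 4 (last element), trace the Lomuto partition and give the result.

Lomuto partition with pivot = 4:

Initial array: [7, 17, 16, 14, 4]

arr[0]=7 > 4: no swap
arr[1]=17 > 4: no swap
arr[2]=16 > 4: no swap
arr[3]=14 > 4: no swap

Place pivot at position 0: [4, 17, 16, 14, 7]
Pivot position: 0

After partitioning with pivot 4, the array becomes [4, 17, 16, 14, 7]. The pivot is placed at index 0. All elements to the left of the pivot are <= 4, and all elements to the right are > 4.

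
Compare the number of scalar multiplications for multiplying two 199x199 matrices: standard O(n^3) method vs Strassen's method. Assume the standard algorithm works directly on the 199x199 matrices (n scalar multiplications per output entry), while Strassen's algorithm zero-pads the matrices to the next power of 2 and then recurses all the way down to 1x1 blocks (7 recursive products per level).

Matrix multiplication for 199x199 matrices:

Strassen's algorithm requires power-of-2 dimensions. Pad 199x199 to 256x256 (next power of 2).

Standard algorithm: 199^3 = 7880599 multiplications
Strassen's algorithm: 7^(log2(256)) = 7^8 = 5764801 multiplications
Savings: 7880599 - 5764801 = 2115798 multiplications

Standard: 7880599 multiplications (199^3). Strassen: 5764801 multiplications (7^8, after padding to 256x256). Strassen reduces 8 recursive multiplications to 7 at each level.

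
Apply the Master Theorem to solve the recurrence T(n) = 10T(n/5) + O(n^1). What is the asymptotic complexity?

Master Theorem for T(n) = 10T(n/5) + O(n^1):

a = 10, b = 5, c = 1
log_b(a) = log_5(10) = 1.4307

Case 1: c = 1 < log_5(10) = 1.4307
T(n) = O(n^(log_5 10))

For T(n) = 10T(n/5) + O(n^1): log_5(10) = 1.4307. This is Case 1 of the Master Theorem (c < log_b(a), work dominated by leaves), giving O(n^(log_5 10)).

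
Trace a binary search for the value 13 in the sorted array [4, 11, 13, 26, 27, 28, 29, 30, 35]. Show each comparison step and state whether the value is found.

Binary search for 13 in [4, 11, 13, 26, 27, 28, 29, 30, 35]:

lo=0, hi=8, mid=4, arr[mid]=27 -> 27 > 13, search left half
lo=0, hi=3, mid=1, arr[mid]=11 -> 11 < 13, search right half
lo=2, hi=3, mid=2, arr[mid]=13 -> Found target at index 2!

Binary search finds 13 at index 2 after 3 comparisons. The search repeatedly halves the search space by comparing with the middle element.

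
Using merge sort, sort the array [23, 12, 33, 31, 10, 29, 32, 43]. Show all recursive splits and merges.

Merge sort trace:

Split: [23, 12, 33, 31, 10, 29, 32, 43] -> [23, 12, 33, 31] and [10, 29, 32, 43]
  Split: [23, 12, 33, 31] -> [23, 12] and [33, 31]
    Split: [23, 12] -> [23] and [12]
    Merge: [23] + [12] -> [12, 23]
    Split: [33, 31] -> [33] and [31]
    Merge: [33] + [31] -> [31, 33]
  Merge: [12, 23] + [31, 33] -> [12, 23, 31, 33]
  Split: [10, 29, 32, 43] -> [10, 29] and [32, 43]
    Split: [10, 29] -> [10] and [29]
    Merge: [10] + [29] -> [10, 29]
    Split: [32, 43] -> [32] and [43]
    Merge: [32] + [43] -> [32, 43]
  Merge: [10, 29] + [32, 43] -> [10, 29, 32, 43]
Merge: [12, 23, 31, 33] + [10, 29, 32, 43] -> [10, 12, 23, 29, 31, 32, 33, 43]

Final sorted array: [10, 12, 23, 29, 31, 32, 33, 43]

The merge sort proceeds by recursively splitting the array and merging sorted halves.
After all merges, the sorted array is [10, 12, 23, 29, 31, 32, 33, 43].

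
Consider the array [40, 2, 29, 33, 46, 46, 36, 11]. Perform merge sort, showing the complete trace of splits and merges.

Merge sort trace:

Split: [40, 2, 29, 33, 46, 46, 36, 11] -> [40, 2, 29, 33] and [46, 46, 36, 11]
  Split: [40, 2, 29, 33] -> [40, 2] and [29, 33]
    Split: [40, 2] -> [40] and [2]
    Merge: [40] + [2] -> [2, 40]
    Split: [29, 33] -> [29] and [33]
    Merge: [29] + [33] -> [29, 33]
  Merge: [2, 40] + [29, 33] -> [2, 29, 33, 40]
  Split: [46, 46, 36, 11] -> [46, 46] and [36, 11]
    Split: [46, 46] -> [46] and [46]
    Merge: [46] + [46] -> [46, 46]
    Split: [36, 11] -> [36] and [11]
    Merge: [36] + [11] -> [11, 36]
  Merge: [46, 46] + [11, 36] -> [11, 36, 46, 46]
Merge: [2, 29, 33, 40] + [11, 36, 46, 46] -> [2, 11, 29, 33, 36, 40, 46, 46]

Final sorted array: [2, 11, 29, 33, 36, 40, 46, 46]

The merge sort proceeds by recursively splitting the array and merging sorted halves.
After all merges, the sorted array is [2, 11, 29, 33, 36, 40, 46, 46].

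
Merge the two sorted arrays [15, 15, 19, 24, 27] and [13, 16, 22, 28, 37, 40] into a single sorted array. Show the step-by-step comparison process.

Merging process:

Compare 15 vs 13: take 13 from right. Merged: [13]
Compare 15 vs 16: take 15 from left. Merged: [13, 15]
Compare 15 vs 16: take 15 from left. Merged: [13, 15, 15]
Compare 19 vs 16: take 16 from right. Merged: [13, 15, 15, 16]
Compare 19 vs 22: take 19 from left. Merged: [13, 15, 15, 16, 19]
Compare 24 vs 22: take 22 from right. Merged: [13, 15, 15, 16, 19, 22]
Compare 24 vs 28: take 24 from left. Merged: [13, 15, 15, 16, 19, 22, 24]
Compare 27 vs 28: take 27 from left. Merged: [13, 15, 15, 16, 19, 22, 24, 27]
Append remaining from right: [28, 37, 40]. Merged: [13, 15, 15, 16, 19, 22, 24, 27, 28, 37, 40]

Final merged array: [13, 15, 15, 16, 19, 22, 24, 27, 28, 37, 40]
Total comparisons: 8

The merged array is [13, 15, 15, 16, 19, 22, 24, 27, 28, 37, 40], requiring 8 comparisons. The merge step runs in O(n) time where n is the total number of elements.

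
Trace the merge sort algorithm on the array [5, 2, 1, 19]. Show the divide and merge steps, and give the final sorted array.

Merge sort trace:

Split: [5, 2, 1, 19] -> [5, 2] and [1, 19]
  Split: [5, 2] -> [5] and [2]
  Merge: [5] + [2] -> [2, 5]
  Split: [1, 19] -> [1] and [19]
  Merge: [1] + [19] -> [1, 19]
Merge: [2, 5] + [1, 19] -> [1, 2, 5, 19]

Final sorted array: [1, 2, 5, 19]

The merge sort proceeds by recursively splitting the array and merging sorted halves.
After all merges, the sorted array is [1, 2, 5, 19].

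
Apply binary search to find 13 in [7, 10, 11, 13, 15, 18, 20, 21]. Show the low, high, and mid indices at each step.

Binary search for 13 in [7, 10, 11, 13, 15, 18, 20, 21]:

lo=0, hi=7, mid=3, arr[mid]=13 -> Found target at index 3!

Binary search finds 13 at index 3 after 1 comparisons. The search repeatedly halves the search space by comparing with the middle element.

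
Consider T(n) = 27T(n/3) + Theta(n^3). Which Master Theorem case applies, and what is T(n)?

Master Theorem for T(n) = 27T(n/3) + O(n^3):

a = 27, b = 3, c = 3
log_b(a) = log_3(27) = 3.0000

Case 2: c = 3 = log_3(27) = 3.0000
T(n) = O(n^3 log n) = O(n^3 log n)

For T(n) = 27T(n/3) + O(n^3): log_3(27) = 3.0000. This is Case 2 of the Master Theorem (c = log_b(a), equal work at all levels), giving O(n^3 log n).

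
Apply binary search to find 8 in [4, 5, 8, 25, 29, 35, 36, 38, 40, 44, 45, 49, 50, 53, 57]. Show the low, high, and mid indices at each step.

Binary search for 8 in [4, 5, 8, 25, 29, 35, 36, 38, 40, 44, 45, 49, 50, 53, 57]:

lo=0, hi=14, mid=7, arr[mid]=38 -> 38 > 8, search left half
lo=0, hi=6, mid=3, arr[mid]=25 -> 25 > 8, search left half
lo=0, hi=2, mid=1, arr[mid]=5 -> 5 < 8, search right half
lo=2, hi=2, mid=2, arr[mid]=8 -> Found target at index 2!

Binary search finds 8 at index 2 after 4 comparisons. The search repeatedly halves the search space by comparing with the middle element.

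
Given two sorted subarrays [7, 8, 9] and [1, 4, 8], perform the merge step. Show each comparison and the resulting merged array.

Merging process:

Compare 7 vs 1: take 1 from right. Merged: [1]
Compare 7 vs 4: take 4 from right. Merged: [1, 4]
Compare 7 vs 8: take 7 from left. Merged: [1, 4, 7]
Compare 8 vs 8: take 8 from left. Merged: [1, 4, 7, 8]
Compare 9 vs 8: take 8 from right. Merged: [1, 4, 7, 8, 8]
Append remaining from left: [9]. Merged: [1, 4, 7, 8, 8, 9]

Final merged array: [1, 4, 7, 8, 8, 9]
Total comparisons: 5

The merged array is [1, 4, 7, 8, 8, 9], requiring 5 comparisons. The merge step runs in O(n) time where n is the total number of elements.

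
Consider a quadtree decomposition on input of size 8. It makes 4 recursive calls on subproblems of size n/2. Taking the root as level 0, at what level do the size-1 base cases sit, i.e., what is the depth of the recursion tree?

For divide and conquer with division factor 2:

Problem sizes at each level:
Level 0: 8
Level 1: 4
Level 2: 2
Level 3: 1

The root is level 0 and the size-1 base case is level 3 (the tree spans levels 0 through 3, i.e. 4 levels counting the root), so the depth is the number of divisions: log_2(8) = 3

The recursion tree depth is log_2(8) = 3. At each level, the problem size is divided by 2, so it takes 3 divisions to reduce to a base case of size 1. The algorithm makes 4 recursive calls at each level.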